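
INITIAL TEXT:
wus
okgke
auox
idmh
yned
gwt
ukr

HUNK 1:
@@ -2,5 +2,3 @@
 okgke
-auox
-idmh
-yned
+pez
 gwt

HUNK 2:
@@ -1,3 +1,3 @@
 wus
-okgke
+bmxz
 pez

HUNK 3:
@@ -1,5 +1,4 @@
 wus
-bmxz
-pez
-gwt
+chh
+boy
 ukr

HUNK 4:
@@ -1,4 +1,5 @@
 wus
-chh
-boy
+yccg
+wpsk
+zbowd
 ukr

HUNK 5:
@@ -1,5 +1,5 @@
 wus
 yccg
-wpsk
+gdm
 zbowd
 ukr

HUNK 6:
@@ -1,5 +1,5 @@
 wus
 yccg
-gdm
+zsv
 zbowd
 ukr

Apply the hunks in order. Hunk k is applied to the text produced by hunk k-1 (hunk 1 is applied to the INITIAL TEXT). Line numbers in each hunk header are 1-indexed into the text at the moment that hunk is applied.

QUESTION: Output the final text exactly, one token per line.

Answer: wus
yccg
zsv
zbowd
ukr

Derivation:
Hunk 1: at line 2 remove [auox,idmh,yned] add [pez] -> 5 lines: wus okgke pez gwt ukr
Hunk 2: at line 1 remove [okgke] add [bmxz] -> 5 lines: wus bmxz pez gwt ukr
Hunk 3: at line 1 remove [bmxz,pez,gwt] add [chh,boy] -> 4 lines: wus chh boy ukr
Hunk 4: at line 1 remove [chh,boy] add [yccg,wpsk,zbowd] -> 5 lines: wus yccg wpsk zbowd ukr
Hunk 5: at line 1 remove [wpsk] add [gdm] -> 5 lines: wus yccg gdm zbowd ukr
Hunk 6: at line 1 remove [gdm] add [zsv] -> 5 lines: wus yccg zsv zbowd ukr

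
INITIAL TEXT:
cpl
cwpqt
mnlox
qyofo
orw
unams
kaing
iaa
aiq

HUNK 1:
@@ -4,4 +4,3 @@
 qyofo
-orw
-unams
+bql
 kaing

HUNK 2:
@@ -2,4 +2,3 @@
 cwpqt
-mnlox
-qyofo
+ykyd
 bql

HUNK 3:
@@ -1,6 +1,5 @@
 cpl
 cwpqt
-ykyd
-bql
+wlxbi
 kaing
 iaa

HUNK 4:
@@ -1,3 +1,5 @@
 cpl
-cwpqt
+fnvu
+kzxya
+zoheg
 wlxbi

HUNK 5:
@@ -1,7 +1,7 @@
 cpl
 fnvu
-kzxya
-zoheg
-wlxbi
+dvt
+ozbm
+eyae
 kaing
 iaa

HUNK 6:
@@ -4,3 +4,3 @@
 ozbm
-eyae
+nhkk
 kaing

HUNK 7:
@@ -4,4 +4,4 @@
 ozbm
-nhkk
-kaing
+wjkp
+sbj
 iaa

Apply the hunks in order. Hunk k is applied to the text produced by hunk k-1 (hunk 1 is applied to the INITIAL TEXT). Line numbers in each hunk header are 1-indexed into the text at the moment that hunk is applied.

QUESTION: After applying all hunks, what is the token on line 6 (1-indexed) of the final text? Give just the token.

Hunk 1: at line 4 remove [orw,unams] add [bql] -> 8 lines: cpl cwpqt mnlox qyofo bql kaing iaa aiq
Hunk 2: at line 2 remove [mnlox,qyofo] add [ykyd] -> 7 lines: cpl cwpqt ykyd bql kaing iaa aiq
Hunk 3: at line 1 remove [ykyd,bql] add [wlxbi] -> 6 lines: cpl cwpqt wlxbi kaing iaa aiq
Hunk 4: at line 1 remove [cwpqt] add [fnvu,kzxya,zoheg] -> 8 lines: cpl fnvu kzxya zoheg wlxbi kaing iaa aiq
Hunk 5: at line 1 remove [kzxya,zoheg,wlxbi] add [dvt,ozbm,eyae] -> 8 lines: cpl fnvu dvt ozbm eyae kaing iaa aiq
Hunk 6: at line 4 remove [eyae] add [nhkk] -> 8 lines: cpl fnvu dvt ozbm nhkk kaing iaa aiq
Hunk 7: at line 4 remove [nhkk,kaing] add [wjkp,sbj] -> 8 lines: cpl fnvu dvt ozbm wjkp sbj iaa aiq
Final line 6: sbj

Answer: sbj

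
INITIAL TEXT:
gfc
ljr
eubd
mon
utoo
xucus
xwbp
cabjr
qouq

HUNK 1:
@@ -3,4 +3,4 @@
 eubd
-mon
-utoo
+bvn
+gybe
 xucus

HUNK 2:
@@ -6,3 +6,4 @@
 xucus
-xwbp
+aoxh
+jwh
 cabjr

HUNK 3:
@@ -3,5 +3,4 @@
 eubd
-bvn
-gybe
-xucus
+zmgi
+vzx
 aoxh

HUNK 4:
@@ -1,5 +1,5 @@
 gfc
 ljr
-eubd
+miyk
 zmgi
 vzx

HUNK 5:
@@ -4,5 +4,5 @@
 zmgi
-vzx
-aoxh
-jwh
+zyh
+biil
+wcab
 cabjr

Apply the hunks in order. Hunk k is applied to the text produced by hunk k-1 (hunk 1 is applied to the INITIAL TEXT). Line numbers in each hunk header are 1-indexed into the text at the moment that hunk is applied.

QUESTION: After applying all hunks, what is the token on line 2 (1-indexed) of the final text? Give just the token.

Hunk 1: at line 3 remove [mon,utoo] add [bvn,gybe] -> 9 lines: gfc ljr eubd bvn gybe xucus xwbp cabjr qouq
Hunk 2: at line 6 remove [xwbp] add [aoxh,jwh] -> 10 lines: gfc ljr eubd bvn gybe xucus aoxh jwh cabjr qouq
Hunk 3: at line 3 remove [bvn,gybe,xucus] add [zmgi,vzx] -> 9 lines: gfc ljr eubd zmgi vzx aoxh jwh cabjr qouq
Hunk 4: at line 1 remove [eubd] add [miyk] -> 9 lines: gfc ljr miyk zmgi vzx aoxh jwh cabjr qouq
Hunk 5: at line 4 remove [vzx,aoxh,jwh] add [zyh,biil,wcab] -> 9 lines: gfc ljr miyk zmgi zyh biil wcab cabjr qouq
Final line 2: ljr

Answer: ljr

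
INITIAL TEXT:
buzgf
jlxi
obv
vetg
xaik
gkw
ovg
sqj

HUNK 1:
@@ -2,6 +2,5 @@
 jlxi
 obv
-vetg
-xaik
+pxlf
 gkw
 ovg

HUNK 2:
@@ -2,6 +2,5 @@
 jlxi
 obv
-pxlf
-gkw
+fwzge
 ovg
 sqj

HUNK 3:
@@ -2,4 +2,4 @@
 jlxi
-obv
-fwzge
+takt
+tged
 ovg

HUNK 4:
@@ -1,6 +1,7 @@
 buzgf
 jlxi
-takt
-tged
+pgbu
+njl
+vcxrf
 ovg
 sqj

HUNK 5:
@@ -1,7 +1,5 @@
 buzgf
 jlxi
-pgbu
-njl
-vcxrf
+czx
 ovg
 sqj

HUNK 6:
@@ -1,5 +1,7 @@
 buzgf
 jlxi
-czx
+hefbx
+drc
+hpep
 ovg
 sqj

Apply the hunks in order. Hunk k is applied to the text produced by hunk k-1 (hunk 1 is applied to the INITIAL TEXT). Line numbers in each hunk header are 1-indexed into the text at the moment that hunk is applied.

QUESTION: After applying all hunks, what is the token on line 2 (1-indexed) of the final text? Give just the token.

Answer: jlxi

Derivation:
Hunk 1: at line 2 remove [vetg,xaik] add [pxlf] -> 7 lines: buzgf jlxi obv pxlf gkw ovg sqj
Hunk 2: at line 2 remove [pxlf,gkw] add [fwzge] -> 6 lines: buzgf jlxi obv fwzge ovg sqj
Hunk 3: at line 2 remove [obv,fwzge] add [takt,tged] -> 6 lines: buzgf jlxi takt tged ovg sqj
Hunk 4: at line 1 remove [takt,tged] add [pgbu,njl,vcxrf] -> 7 lines: buzgf jlxi pgbu njl vcxrf ovg sqj
Hunk 5: at line 1 remove [pgbu,njl,vcxrf] add [czx] -> 5 lines: buzgf jlxi czx ovg sqj
Hunk 6: at line 1 remove [czx] add [hefbx,drc,hpep] -> 7 lines: buzgf jlxi hefbx drc hpep ovg sqj
Final line 2: jlxi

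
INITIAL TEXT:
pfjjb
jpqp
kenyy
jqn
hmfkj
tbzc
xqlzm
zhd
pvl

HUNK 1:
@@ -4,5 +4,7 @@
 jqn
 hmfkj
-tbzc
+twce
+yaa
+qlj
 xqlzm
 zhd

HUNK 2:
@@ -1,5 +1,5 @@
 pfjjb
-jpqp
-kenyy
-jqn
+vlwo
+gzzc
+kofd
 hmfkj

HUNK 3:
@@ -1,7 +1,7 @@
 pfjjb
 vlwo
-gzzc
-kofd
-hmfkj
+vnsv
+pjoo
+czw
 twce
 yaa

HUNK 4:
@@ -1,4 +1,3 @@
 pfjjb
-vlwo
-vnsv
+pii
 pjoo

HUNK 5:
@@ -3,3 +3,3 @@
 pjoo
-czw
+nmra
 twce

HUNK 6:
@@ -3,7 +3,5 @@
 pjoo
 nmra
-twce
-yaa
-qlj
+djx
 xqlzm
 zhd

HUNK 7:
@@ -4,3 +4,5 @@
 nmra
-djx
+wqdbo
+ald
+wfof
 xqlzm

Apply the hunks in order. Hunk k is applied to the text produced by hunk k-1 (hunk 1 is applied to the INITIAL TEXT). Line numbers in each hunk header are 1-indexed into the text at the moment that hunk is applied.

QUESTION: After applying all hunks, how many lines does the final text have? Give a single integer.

Answer: 10

Derivation:
Hunk 1: at line 4 remove [tbzc] add [twce,yaa,qlj] -> 11 lines: pfjjb jpqp kenyy jqn hmfkj twce yaa qlj xqlzm zhd pvl
Hunk 2: at line 1 remove [jpqp,kenyy,jqn] add [vlwo,gzzc,kofd] -> 11 lines: pfjjb vlwo gzzc kofd hmfkj twce yaa qlj xqlzm zhd pvl
Hunk 3: at line 1 remove [gzzc,kofd,hmfkj] add [vnsv,pjoo,czw] -> 11 lines: pfjjb vlwo vnsv pjoo czw twce yaa qlj xqlzm zhd pvl
Hunk 4: at line 1 remove [vlwo,vnsv] add [pii] -> 10 lines: pfjjb pii pjoo czw twce yaa qlj xqlzm zhd pvl
Hunk 5: at line 3 remove [czw] add [nmra] -> 10 lines: pfjjb pii pjoo nmra twce yaa qlj xqlzm zhd pvl
Hunk 6: at line 3 remove [twce,yaa,qlj] add [djx] -> 8 lines: pfjjb pii pjoo nmra djx xqlzm zhd pvl
Hunk 7: at line 4 remove [djx] add [wqdbo,ald,wfof] -> 10 lines: pfjjb pii pjoo nmra wqdbo ald wfof xqlzm zhd pvl
Final line count: 10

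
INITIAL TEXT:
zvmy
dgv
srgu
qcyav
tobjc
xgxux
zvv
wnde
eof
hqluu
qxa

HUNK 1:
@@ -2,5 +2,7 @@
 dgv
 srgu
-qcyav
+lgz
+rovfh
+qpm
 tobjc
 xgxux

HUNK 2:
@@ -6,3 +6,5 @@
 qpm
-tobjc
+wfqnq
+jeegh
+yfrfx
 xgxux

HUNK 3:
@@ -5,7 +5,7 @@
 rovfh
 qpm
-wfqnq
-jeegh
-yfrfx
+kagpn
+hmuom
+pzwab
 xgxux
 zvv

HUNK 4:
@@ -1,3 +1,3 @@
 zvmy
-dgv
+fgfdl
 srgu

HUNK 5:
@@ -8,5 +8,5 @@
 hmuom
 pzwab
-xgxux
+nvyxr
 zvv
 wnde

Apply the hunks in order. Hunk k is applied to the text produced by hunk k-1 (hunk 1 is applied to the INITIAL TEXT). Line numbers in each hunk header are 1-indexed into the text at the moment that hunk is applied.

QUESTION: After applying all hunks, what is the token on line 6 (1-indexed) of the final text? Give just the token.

Hunk 1: at line 2 remove [qcyav] add [lgz,rovfh,qpm] -> 13 lines: zvmy dgv srgu lgz rovfh qpm tobjc xgxux zvv wnde eof hqluu qxa
Hunk 2: at line 6 remove [tobjc] add [wfqnq,jeegh,yfrfx] -> 15 lines: zvmy dgv srgu lgz rovfh qpm wfqnq jeegh yfrfx xgxux zvv wnde eof hqluu qxa
Hunk 3: at line 5 remove [wfqnq,jeegh,yfrfx] add [kagpn,hmuom,pzwab] -> 15 lines: zvmy dgv srgu lgz rovfh qpm kagpn hmuom pzwab xgxux zvv wnde eof hqluu qxa
Hunk 4: at line 1 remove [dgv] add [fgfdl] -> 15 lines: zvmy fgfdl srgu lgz rovfh qpm kagpn hmuom pzwab xgxux zvv wnde eof hqluu qxa
Hunk 5: at line 8 remove [xgxux] add [nvyxr] -> 15 lines: zvmy fgfdl srgu lgz rovfh qpm kagpn hmuom pzwab nvyxr zvv wnde eof hqluu qxa
Final line 6: qpm

Answer: qpm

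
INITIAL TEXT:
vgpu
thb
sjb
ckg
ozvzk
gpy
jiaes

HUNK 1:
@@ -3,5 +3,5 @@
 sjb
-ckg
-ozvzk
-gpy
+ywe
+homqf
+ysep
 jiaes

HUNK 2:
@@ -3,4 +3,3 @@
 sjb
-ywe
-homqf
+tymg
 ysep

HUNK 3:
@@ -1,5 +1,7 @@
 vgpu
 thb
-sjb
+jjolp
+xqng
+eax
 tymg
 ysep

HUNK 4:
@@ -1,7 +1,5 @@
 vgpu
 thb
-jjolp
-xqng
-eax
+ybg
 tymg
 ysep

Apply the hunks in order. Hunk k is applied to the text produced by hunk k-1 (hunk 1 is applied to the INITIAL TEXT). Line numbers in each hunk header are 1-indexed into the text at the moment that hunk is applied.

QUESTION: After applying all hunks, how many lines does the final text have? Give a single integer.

Hunk 1: at line 3 remove [ckg,ozvzk,gpy] add [ywe,homqf,ysep] -> 7 lines: vgpu thb sjb ywe homqf ysep jiaes
Hunk 2: at line 3 remove [ywe,homqf] add [tymg] -> 6 lines: vgpu thb sjb tymg ysep jiaes
Hunk 3: at line 1 remove [sjb] add [jjolp,xqng,eax] -> 8 lines: vgpu thb jjolp xqng eax tymg ysep jiaes
Hunk 4: at line 1 remove [jjolp,xqng,eax] add [ybg] -> 6 lines: vgpu thb ybg tymg ysep jiaes
Final line count: 6

Answer: 6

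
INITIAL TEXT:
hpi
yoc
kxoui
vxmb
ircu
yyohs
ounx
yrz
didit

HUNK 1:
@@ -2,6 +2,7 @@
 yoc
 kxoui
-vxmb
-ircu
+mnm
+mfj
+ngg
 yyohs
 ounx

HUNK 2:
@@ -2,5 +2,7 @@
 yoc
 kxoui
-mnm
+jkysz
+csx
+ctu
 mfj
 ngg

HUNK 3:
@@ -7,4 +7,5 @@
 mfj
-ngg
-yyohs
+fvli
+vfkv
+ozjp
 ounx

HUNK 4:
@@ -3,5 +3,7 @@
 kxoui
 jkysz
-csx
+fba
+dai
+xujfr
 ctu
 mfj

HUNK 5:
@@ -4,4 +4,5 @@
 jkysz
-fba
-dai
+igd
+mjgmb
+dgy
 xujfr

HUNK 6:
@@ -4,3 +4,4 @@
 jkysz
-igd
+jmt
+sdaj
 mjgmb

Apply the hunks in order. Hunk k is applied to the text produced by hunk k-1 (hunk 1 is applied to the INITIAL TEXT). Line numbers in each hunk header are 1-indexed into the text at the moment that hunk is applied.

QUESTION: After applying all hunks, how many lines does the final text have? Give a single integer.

Hunk 1: at line 2 remove [vxmb,ircu] add [mnm,mfj,ngg] -> 10 lines: hpi yoc kxoui mnm mfj ngg yyohs ounx yrz didit
Hunk 2: at line 2 remove [mnm] add [jkysz,csx,ctu] -> 12 lines: hpi yoc kxoui jkysz csx ctu mfj ngg yyohs ounx yrz didit
Hunk 3: at line 7 remove [ngg,yyohs] add [fvli,vfkv,ozjp] -> 13 lines: hpi yoc kxoui jkysz csx ctu mfj fvli vfkv ozjp ounx yrz didit
Hunk 4: at line 3 remove [csx] add [fba,dai,xujfr] -> 15 lines: hpi yoc kxoui jkysz fba dai xujfr ctu mfj fvli vfkv ozjp ounx yrz didit
Hunk 5: at line 4 remove [fba,dai] add [igd,mjgmb,dgy] -> 16 lines: hpi yoc kxoui jkysz igd mjgmb dgy xujfr ctu mfj fvli vfkv ozjp ounx yrz didit
Hunk 6: at line 4 remove [igd] add [jmt,sdaj] -> 17 lines: hpi yoc kxoui jkysz jmt sdaj mjgmb dgy xujfr ctu mfj fvli vfkv ozjp ounx yrz didit
Final line count: 17

Answer: 17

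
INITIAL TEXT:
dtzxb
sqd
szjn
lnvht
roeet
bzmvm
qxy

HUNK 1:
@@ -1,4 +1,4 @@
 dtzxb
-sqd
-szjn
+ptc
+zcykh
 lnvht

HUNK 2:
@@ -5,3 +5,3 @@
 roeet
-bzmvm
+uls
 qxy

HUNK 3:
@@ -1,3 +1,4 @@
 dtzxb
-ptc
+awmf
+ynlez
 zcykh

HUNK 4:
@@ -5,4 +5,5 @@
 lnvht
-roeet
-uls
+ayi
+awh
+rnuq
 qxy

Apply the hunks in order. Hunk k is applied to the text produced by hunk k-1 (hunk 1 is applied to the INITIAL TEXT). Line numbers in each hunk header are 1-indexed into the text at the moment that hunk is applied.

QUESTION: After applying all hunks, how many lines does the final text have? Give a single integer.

Hunk 1: at line 1 remove [sqd,szjn] add [ptc,zcykh] -> 7 lines: dtzxb ptc zcykh lnvht roeet bzmvm qxy
Hunk 2: at line 5 remove [bzmvm] add [uls] -> 7 lines: dtzxb ptc zcykh lnvht roeet uls qxy
Hunk 3: at line 1 remove [ptc] add [awmf,ynlez] -> 8 lines: dtzxb awmf ynlez zcykh lnvht roeet uls qxy
Hunk 4: at line 5 remove [roeet,uls] add [ayi,awh,rnuq] -> 9 lines: dtzxb awmf ynlez zcykh lnvht ayi awh rnuq qxy
Final line count: 9

Answer: 9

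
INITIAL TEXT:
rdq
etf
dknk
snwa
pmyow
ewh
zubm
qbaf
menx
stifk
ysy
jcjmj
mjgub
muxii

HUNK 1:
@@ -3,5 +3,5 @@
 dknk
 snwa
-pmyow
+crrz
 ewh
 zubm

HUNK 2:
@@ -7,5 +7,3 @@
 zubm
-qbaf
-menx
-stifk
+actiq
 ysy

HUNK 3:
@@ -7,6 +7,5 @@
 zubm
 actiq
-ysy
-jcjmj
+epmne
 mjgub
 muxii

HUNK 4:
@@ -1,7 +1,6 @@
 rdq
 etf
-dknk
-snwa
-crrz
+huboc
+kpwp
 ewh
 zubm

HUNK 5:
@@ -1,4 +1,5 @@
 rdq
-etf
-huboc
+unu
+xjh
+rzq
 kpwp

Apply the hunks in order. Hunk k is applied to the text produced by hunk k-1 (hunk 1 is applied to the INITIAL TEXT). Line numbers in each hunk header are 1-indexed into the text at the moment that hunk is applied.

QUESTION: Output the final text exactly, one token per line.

Answer: rdq
unu
xjh
rzq
kpwp
ewh
zubm
actiq
epmne
mjgub
muxii

Derivation:
Hunk 1: at line 3 remove [pmyow] add [crrz] -> 14 lines: rdq etf dknk snwa crrz ewh zubm qbaf menx stifk ysy jcjmj mjgub muxii
Hunk 2: at line 7 remove [qbaf,menx,stifk] add [actiq] -> 12 lines: rdq etf dknk snwa crrz ewh zubm actiq ysy jcjmj mjgub muxii
Hunk 3: at line 7 remove [ysy,jcjmj] add [epmne] -> 11 lines: rdq etf dknk snwa crrz ewh zubm actiq epmne mjgub muxii
Hunk 4: at line 1 remove [dknk,snwa,crrz] add [huboc,kpwp] -> 10 lines: rdq etf huboc kpwp ewh zubm actiq epmne mjgub muxii
Hunk 5: at line 1 remove [etf,huboc] add [unu,xjh,rzq] -> 11 lines: rdq unu xjh rzq kpwp ewh zubm actiq epmne mjgub muxii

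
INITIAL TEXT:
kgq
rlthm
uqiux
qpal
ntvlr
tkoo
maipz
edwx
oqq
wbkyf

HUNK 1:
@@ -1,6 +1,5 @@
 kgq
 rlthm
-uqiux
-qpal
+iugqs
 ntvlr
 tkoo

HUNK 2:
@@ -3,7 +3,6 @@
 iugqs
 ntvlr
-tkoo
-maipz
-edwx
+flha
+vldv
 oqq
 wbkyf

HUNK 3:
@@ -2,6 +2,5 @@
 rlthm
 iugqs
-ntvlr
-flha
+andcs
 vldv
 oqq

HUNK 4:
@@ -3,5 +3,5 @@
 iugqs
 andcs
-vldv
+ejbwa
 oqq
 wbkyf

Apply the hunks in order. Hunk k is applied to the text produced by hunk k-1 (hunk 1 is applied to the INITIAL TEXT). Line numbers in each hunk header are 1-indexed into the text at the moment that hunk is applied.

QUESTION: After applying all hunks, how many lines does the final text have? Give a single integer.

Hunk 1: at line 1 remove [uqiux,qpal] add [iugqs] -> 9 lines: kgq rlthm iugqs ntvlr tkoo maipz edwx oqq wbkyf
Hunk 2: at line 3 remove [tkoo,maipz,edwx] add [flha,vldv] -> 8 lines: kgq rlthm iugqs ntvlr flha vldv oqq wbkyf
Hunk 3: at line 2 remove [ntvlr,flha] add [andcs] -> 7 lines: kgq rlthm iugqs andcs vldv oqq wbkyf
Hunk 4: at line 3 remove [vldv] add [ejbwa] -> 7 lines: kgq rlthm iugqs andcs ejbwa oqq wbkyf
Final line count: 7

Answer: 7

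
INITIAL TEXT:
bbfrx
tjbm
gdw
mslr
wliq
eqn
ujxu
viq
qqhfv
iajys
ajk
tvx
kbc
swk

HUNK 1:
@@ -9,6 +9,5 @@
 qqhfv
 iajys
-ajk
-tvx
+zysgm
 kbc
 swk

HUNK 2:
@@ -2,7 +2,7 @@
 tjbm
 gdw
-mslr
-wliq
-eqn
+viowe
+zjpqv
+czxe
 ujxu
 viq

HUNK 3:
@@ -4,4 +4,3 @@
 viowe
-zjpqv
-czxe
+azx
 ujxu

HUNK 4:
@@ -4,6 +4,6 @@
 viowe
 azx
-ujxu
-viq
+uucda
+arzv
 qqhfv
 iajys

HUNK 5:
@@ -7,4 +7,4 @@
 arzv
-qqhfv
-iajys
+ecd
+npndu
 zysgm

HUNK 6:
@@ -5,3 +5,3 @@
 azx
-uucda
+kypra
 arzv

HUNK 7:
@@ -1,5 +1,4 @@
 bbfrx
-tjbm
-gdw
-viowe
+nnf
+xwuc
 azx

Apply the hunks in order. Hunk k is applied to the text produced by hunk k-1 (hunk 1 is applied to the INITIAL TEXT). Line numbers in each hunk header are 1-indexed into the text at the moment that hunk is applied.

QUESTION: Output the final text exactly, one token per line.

Answer: bbfrx
nnf
xwuc
azx
kypra
arzv
ecd
npndu
zysgm
kbc
swk

Derivation:
Hunk 1: at line 9 remove [ajk,tvx] add [zysgm] -> 13 lines: bbfrx tjbm gdw mslr wliq eqn ujxu viq qqhfv iajys zysgm kbc swk
Hunk 2: at line 2 remove [mslr,wliq,eqn] add [viowe,zjpqv,czxe] -> 13 lines: bbfrx tjbm gdw viowe zjpqv czxe ujxu viq qqhfv iajys zysgm kbc swk
Hunk 3: at line 4 remove [zjpqv,czxe] add [azx] -> 12 lines: bbfrx tjbm gdw viowe azx ujxu viq qqhfv iajys zysgm kbc swk
Hunk 4: at line 4 remove [ujxu,viq] add [uucda,arzv] -> 12 lines: bbfrx tjbm gdw viowe azx uucda arzv qqhfv iajys zysgm kbc swk
Hunk 5: at line 7 remove [qqhfv,iajys] add [ecd,npndu] -> 12 lines: bbfrx tjbm gdw viowe azx uucda arzv ecd npndu zysgm kbc swk
Hunk 6: at line 5 remove [uucda] add [kypra] -> 12 lines: bbfrx tjbm gdw viowe azx kypra arzv ecd npndu zysgm kbc swk
Hunk 7: at line 1 remove [tjbm,gdw,viowe] add [nnf,xwuc] -> 11 lines: bbfrx nnf xwuc azx kypra arzv ecd npndu zysgm kbc swk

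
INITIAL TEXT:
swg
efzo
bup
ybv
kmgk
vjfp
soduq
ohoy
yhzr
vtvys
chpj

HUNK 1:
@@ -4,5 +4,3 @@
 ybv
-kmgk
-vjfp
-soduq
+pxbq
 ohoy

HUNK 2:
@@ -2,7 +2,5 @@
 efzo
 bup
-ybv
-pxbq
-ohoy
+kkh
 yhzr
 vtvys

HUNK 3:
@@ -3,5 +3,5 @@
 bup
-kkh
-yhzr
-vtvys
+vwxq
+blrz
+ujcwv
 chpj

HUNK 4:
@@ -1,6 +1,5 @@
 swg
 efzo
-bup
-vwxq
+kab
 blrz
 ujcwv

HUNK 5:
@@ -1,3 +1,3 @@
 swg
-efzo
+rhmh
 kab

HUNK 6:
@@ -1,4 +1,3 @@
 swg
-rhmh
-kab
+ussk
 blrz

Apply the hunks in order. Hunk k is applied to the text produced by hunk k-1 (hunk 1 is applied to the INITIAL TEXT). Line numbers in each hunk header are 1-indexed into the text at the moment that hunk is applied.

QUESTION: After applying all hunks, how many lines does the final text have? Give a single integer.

Answer: 5

Derivation:
Hunk 1: at line 4 remove [kmgk,vjfp,soduq] add [pxbq] -> 9 lines: swg efzo bup ybv pxbq ohoy yhzr vtvys chpj
Hunk 2: at line 2 remove [ybv,pxbq,ohoy] add [kkh] -> 7 lines: swg efzo bup kkh yhzr vtvys chpj
Hunk 3: at line 3 remove [kkh,yhzr,vtvys] add [vwxq,blrz,ujcwv] -> 7 lines: swg efzo bup vwxq blrz ujcwv chpj
Hunk 4: at line 1 remove [bup,vwxq] add [kab] -> 6 lines: swg efzo kab blrz ujcwv chpj
Hunk 5: at line 1 remove [efzo] add [rhmh] -> 6 lines: swg rhmh kab blrz ujcwv chpj
Hunk 6: at line 1 remove [rhmh,kab] add [ussk] -> 5 lines: swg ussk blrz ujcwv chpj
Final line count: 5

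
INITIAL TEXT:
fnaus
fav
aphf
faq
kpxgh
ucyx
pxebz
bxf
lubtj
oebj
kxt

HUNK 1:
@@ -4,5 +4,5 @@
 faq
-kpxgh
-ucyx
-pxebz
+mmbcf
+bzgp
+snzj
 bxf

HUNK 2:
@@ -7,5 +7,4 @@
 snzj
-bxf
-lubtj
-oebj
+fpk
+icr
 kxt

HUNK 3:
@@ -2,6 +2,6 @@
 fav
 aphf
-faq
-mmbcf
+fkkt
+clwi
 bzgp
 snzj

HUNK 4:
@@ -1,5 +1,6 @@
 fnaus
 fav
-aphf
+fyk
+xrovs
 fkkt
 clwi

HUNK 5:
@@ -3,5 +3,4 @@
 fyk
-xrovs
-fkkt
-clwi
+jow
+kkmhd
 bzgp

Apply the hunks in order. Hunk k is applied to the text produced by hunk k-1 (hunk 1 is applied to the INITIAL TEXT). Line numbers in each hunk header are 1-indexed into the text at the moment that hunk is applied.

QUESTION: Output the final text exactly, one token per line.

Hunk 1: at line 4 remove [kpxgh,ucyx,pxebz] add [mmbcf,bzgp,snzj] -> 11 lines: fnaus fav aphf faq mmbcf bzgp snzj bxf lubtj oebj kxt
Hunk 2: at line 7 remove [bxf,lubtj,oebj] add [fpk,icr] -> 10 lines: fnaus fav aphf faq mmbcf bzgp snzj fpk icr kxt
Hunk 3: at line 2 remove [faq,mmbcf] add [fkkt,clwi] -> 10 lines: fnaus fav aphf fkkt clwi bzgp snzj fpk icr kxt
Hunk 4: at line 1 remove [aphf] add [fyk,xrovs] -> 11 lines: fnaus fav fyk xrovs fkkt clwi bzgp snzj fpk icr kxt
Hunk 5: at line 3 remove [xrovs,fkkt,clwi] add [jow,kkmhd] -> 10 lines: fnaus fav fyk jow kkmhd bzgp snzj fpk icr kxt

Answer: fnaus
fav
fyk
jow
kkmhd
bzgp
snzj
fpk
icr
kxt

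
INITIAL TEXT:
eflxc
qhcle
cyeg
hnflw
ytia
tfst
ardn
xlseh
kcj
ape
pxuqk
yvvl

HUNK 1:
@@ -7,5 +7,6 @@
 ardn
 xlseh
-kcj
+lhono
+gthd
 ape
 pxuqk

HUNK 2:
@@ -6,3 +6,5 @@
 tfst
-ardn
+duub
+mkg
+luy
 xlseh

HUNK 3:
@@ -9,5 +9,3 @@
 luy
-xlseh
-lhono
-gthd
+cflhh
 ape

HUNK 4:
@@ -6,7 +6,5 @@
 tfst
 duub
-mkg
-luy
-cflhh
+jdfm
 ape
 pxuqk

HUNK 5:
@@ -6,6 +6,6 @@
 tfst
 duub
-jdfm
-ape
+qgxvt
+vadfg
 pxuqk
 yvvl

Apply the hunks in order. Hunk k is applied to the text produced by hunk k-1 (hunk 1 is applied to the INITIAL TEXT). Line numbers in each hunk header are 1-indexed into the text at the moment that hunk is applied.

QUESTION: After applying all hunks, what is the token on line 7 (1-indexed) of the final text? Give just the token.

Hunk 1: at line 7 remove [kcj] add [lhono,gthd] -> 13 lines: eflxc qhcle cyeg hnflw ytia tfst ardn xlseh lhono gthd ape pxuqk yvvl
Hunk 2: at line 6 remove [ardn] add [duub,mkg,luy] -> 15 lines: eflxc qhcle cyeg hnflw ytia tfst duub mkg luy xlseh lhono gthd ape pxuqk yvvl
Hunk 3: at line 9 remove [xlseh,lhono,gthd] add [cflhh] -> 13 lines: eflxc qhcle cyeg hnflw ytia tfst duub mkg luy cflhh ape pxuqk yvvl
Hunk 4: at line 6 remove [mkg,luy,cflhh] add [jdfm] -> 11 lines: eflxc qhcle cyeg hnflw ytia tfst duub jdfm ape pxuqk yvvl
Hunk 5: at line 6 remove [jdfm,ape] add [qgxvt,vadfg] -> 11 lines: eflxc qhcle cyeg hnflw ytia tfst duub qgxvt vadfg pxuqk yvvl
Final line 7: duub

Answer: duub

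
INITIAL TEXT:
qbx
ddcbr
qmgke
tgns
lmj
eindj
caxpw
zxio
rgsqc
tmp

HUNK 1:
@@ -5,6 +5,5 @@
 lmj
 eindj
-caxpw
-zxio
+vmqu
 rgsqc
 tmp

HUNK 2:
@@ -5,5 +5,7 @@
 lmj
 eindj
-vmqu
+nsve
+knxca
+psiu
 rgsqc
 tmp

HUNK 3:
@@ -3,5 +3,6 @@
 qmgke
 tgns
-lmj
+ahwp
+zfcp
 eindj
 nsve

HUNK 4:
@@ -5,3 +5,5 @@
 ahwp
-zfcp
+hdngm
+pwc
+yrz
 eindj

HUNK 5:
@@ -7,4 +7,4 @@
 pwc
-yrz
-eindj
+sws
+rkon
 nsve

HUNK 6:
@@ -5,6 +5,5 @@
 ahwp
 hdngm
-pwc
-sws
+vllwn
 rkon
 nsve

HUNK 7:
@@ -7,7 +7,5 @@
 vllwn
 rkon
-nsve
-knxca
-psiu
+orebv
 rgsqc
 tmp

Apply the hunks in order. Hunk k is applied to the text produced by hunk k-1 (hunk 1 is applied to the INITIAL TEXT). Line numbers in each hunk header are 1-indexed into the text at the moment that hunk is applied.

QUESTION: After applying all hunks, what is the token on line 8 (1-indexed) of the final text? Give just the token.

Hunk 1: at line 5 remove [caxpw,zxio] add [vmqu] -> 9 lines: qbx ddcbr qmgke tgns lmj eindj vmqu rgsqc tmp
Hunk 2: at line 5 remove [vmqu] add [nsve,knxca,psiu] -> 11 lines: qbx ddcbr qmgke tgns lmj eindj nsve knxca psiu rgsqc tmp
Hunk 3: at line 3 remove [lmj] add [ahwp,zfcp] -> 12 lines: qbx ddcbr qmgke tgns ahwp zfcp eindj nsve knxca psiu rgsqc tmp
Hunk 4: at line 5 remove [zfcp] add [hdngm,pwc,yrz] -> 14 lines: qbx ddcbr qmgke tgns ahwp hdngm pwc yrz eindj nsve knxca psiu rgsqc tmp
Hunk 5: at line 7 remove [yrz,eindj] add [sws,rkon] -> 14 lines: qbx ddcbr qmgke tgns ahwp hdngm pwc sws rkon nsve knxca psiu rgsqc tmp
Hunk 6: at line 5 remove [pwc,sws] add [vllwn] -> 13 lines: qbx ddcbr qmgke tgns ahwp hdngm vllwn rkon nsve knxca psiu rgsqc tmp
Hunk 7: at line 7 remove [nsve,knxca,psiu] add [orebv] -> 11 lines: qbx ddcbr qmgke tgns ahwp hdngm vllwn rkon orebv rgsqc tmp
Final line 8: rkon

Answer: rkon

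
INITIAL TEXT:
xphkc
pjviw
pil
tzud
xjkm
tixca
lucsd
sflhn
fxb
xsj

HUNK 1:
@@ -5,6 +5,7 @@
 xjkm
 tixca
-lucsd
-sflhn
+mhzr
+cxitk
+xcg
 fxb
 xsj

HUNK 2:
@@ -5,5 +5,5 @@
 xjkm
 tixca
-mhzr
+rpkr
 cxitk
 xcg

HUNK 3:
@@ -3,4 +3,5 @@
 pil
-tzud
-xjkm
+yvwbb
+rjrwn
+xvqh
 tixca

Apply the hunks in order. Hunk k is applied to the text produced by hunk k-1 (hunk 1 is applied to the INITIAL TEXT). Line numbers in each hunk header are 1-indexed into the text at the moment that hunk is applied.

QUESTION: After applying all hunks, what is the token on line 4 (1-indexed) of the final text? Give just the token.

Hunk 1: at line 5 remove [lucsd,sflhn] add [mhzr,cxitk,xcg] -> 11 lines: xphkc pjviw pil tzud xjkm tixca mhzr cxitk xcg fxb xsj
Hunk 2: at line 5 remove [mhzr] add [rpkr] -> 11 lines: xphkc pjviw pil tzud xjkm tixca rpkr cxitk xcg fxb xsj
Hunk 3: at line 3 remove [tzud,xjkm] add [yvwbb,rjrwn,xvqh] -> 12 lines: xphkc pjviw pil yvwbb rjrwn xvqh tixca rpkr cxitk xcg fxb xsj
Final line 4: yvwbb

Answer: yvwbb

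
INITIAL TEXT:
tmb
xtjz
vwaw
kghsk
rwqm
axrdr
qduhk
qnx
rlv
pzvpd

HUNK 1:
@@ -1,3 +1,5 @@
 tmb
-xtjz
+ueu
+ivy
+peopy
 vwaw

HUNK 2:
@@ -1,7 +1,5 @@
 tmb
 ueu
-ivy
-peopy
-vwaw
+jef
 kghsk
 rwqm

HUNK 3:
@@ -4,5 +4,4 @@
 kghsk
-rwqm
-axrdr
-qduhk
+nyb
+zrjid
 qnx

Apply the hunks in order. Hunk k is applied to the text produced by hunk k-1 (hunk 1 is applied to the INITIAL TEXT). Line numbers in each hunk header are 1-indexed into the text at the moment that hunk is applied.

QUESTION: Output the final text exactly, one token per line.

Answer: tmb
ueu
jef
kghsk
nyb
zrjid
qnx
rlv
pzvpd

Derivation:
Hunk 1: at line 1 remove [xtjz] add [ueu,ivy,peopy] -> 12 lines: tmb ueu ivy peopy vwaw kghsk rwqm axrdr qduhk qnx rlv pzvpd
Hunk 2: at line 1 remove [ivy,peopy,vwaw] add [jef] -> 10 lines: tmb ueu jef kghsk rwqm axrdr qduhk qnx rlv pzvpd
Hunk 3: at line 4 remove [rwqm,axrdr,qduhk] add [nyb,zrjid] -> 9 lines: tmb ueu jef kghsk nyb zrjid qnx rlv pzvpd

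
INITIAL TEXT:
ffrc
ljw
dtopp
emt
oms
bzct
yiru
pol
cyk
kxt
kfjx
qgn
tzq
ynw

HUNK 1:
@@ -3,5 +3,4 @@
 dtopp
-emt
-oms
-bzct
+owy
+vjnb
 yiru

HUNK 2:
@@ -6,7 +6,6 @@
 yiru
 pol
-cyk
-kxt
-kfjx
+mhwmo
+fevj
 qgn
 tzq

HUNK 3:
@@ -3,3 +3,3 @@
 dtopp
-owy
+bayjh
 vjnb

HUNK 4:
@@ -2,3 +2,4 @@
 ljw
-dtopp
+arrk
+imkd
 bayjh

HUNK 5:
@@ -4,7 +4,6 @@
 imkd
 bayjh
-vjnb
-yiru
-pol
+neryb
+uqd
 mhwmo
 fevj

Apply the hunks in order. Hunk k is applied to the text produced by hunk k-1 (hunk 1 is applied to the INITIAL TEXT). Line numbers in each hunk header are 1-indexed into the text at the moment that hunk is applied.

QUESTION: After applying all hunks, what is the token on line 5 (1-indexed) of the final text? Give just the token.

Answer: bayjh

Derivation:
Hunk 1: at line 3 remove [emt,oms,bzct] add [owy,vjnb] -> 13 lines: ffrc ljw dtopp owy vjnb yiru pol cyk kxt kfjx qgn tzq ynw
Hunk 2: at line 6 remove [cyk,kxt,kfjx] add [mhwmo,fevj] -> 12 lines: ffrc ljw dtopp owy vjnb yiru pol mhwmo fevj qgn tzq ynw
Hunk 3: at line 3 remove [owy] add [bayjh] -> 12 lines: ffrc ljw dtopp bayjh vjnb yiru pol mhwmo fevj qgn tzq ynw
Hunk 4: at line 2 remove [dtopp] add [arrk,imkd] -> 13 lines: ffrc ljw arrk imkd bayjh vjnb yiru pol mhwmo fevj qgn tzq ynw
Hunk 5: at line 4 remove [vjnb,yiru,pol] add [neryb,uqd] -> 12 lines: ffrc ljw arrk imkd bayjh neryb uqd mhwmo fevj qgn tzq ynw
Final line 5: bayjh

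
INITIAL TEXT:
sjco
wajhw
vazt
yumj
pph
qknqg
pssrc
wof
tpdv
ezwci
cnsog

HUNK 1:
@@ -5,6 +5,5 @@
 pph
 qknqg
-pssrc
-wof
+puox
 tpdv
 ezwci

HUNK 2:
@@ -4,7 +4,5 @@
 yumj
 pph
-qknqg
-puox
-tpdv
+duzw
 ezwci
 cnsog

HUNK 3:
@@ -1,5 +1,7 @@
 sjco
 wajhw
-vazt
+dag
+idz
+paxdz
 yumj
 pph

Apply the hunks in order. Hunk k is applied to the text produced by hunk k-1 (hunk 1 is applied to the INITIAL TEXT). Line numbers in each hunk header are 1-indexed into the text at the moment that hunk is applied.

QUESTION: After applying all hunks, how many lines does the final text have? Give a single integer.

Answer: 10

Derivation:
Hunk 1: at line 5 remove [pssrc,wof] add [puox] -> 10 lines: sjco wajhw vazt yumj pph qknqg puox tpdv ezwci cnsog
Hunk 2: at line 4 remove [qknqg,puox,tpdv] add [duzw] -> 8 lines: sjco wajhw vazt yumj pph duzw ezwci cnsog
Hunk 3: at line 1 remove [vazt] add [dag,idz,paxdz] -> 10 lines: sjco wajhw dag idz paxdz yumj pph duzw ezwci cnsog
Final line count: 10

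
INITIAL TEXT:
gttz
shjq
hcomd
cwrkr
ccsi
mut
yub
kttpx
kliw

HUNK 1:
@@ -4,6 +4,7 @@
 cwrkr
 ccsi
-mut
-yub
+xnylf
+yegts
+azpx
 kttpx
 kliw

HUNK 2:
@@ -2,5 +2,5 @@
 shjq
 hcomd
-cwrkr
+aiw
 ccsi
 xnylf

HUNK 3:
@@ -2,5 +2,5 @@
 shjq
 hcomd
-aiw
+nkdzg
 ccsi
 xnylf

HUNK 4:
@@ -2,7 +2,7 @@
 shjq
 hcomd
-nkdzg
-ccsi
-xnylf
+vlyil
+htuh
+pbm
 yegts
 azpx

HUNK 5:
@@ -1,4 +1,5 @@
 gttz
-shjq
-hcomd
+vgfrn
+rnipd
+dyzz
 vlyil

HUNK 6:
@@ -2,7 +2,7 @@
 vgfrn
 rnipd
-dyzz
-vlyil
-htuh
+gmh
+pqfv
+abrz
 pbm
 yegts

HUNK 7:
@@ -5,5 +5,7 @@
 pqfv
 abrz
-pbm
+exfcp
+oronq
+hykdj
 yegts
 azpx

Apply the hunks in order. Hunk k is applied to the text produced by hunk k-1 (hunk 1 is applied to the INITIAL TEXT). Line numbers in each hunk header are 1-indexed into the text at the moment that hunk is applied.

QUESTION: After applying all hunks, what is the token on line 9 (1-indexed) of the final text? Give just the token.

Answer: hykdj

Derivation:
Hunk 1: at line 4 remove [mut,yub] add [xnylf,yegts,azpx] -> 10 lines: gttz shjq hcomd cwrkr ccsi xnylf yegts azpx kttpx kliw
Hunk 2: at line 2 remove [cwrkr] add [aiw] -> 10 lines: gttz shjq hcomd aiw ccsi xnylf yegts azpx kttpx kliw
Hunk 3: at line 2 remove [aiw] add [nkdzg] -> 10 lines: gttz shjq hcomd nkdzg ccsi xnylf yegts azpx kttpx kliw
Hunk 4: at line 2 remove [nkdzg,ccsi,xnylf] add [vlyil,htuh,pbm] -> 10 lines: gttz shjq hcomd vlyil htuh pbm yegts azpx kttpx kliw
Hunk 5: at line 1 remove [shjq,hcomd] add [vgfrn,rnipd,dyzz] -> 11 lines: gttz vgfrn rnipd dyzz vlyil htuh pbm yegts azpx kttpx kliw
Hunk 6: at line 2 remove [dyzz,vlyil,htuh] add [gmh,pqfv,abrz] -> 11 lines: gttz vgfrn rnipd gmh pqfv abrz pbm yegts azpx kttpx kliw
Hunk 7: at line 5 remove [pbm] add [exfcp,oronq,hykdj] -> 13 lines: gttz vgfrn rnipd gmh pqfv abrz exfcp oronq hykdj yegts azpx kttpx kliw
Final line 9: hykdj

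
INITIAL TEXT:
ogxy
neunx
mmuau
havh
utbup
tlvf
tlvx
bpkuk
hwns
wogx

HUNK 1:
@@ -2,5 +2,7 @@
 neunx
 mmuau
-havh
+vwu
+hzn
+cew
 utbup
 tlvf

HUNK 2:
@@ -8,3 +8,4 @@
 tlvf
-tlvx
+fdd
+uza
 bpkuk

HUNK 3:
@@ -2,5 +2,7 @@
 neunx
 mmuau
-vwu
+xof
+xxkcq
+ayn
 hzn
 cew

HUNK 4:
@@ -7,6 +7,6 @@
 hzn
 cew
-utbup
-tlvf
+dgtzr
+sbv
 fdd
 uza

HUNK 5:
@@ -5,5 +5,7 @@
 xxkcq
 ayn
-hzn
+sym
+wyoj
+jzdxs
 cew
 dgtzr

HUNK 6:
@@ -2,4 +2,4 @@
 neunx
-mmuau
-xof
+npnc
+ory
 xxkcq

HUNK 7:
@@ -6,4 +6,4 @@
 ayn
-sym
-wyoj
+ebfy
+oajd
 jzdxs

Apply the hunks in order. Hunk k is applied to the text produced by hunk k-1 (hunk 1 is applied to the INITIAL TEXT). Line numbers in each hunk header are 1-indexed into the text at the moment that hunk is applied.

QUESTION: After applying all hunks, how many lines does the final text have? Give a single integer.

Answer: 17

Derivation:
Hunk 1: at line 2 remove [havh] add [vwu,hzn,cew] -> 12 lines: ogxy neunx mmuau vwu hzn cew utbup tlvf tlvx bpkuk hwns wogx
Hunk 2: at line 8 remove [tlvx] add [fdd,uza] -> 13 lines: ogxy neunx mmuau vwu hzn cew utbup tlvf fdd uza bpkuk hwns wogx
Hunk 3: at line 2 remove [vwu] add [xof,xxkcq,ayn] -> 15 lines: ogxy neunx mmuau xof xxkcq ayn hzn cew utbup tlvf fdd uza bpkuk hwns wogx
Hunk 4: at line 7 remove [utbup,tlvf] add [dgtzr,sbv] -> 15 lines: ogxy neunx mmuau xof xxkcq ayn hzn cew dgtzr sbv fdd uza bpkuk hwns wogx
Hunk 5: at line 5 remove [hzn] add [sym,wyoj,jzdxs] -> 17 lines: ogxy neunx mmuau xof xxkcq ayn sym wyoj jzdxs cew dgtzr sbv fdd uza bpkuk hwns wogx
Hunk 6: at line 2 remove [mmuau,xof] add [npnc,ory] -> 17 lines: ogxy neunx npnc ory xxkcq ayn sym wyoj jzdxs cew dgtzr sbv fdd uza bpkuk hwns wogx
Hunk 7: at line 6 remove [sym,wyoj] add [ebfy,oajd] -> 17 lines: ogxy neunx npnc ory xxkcq ayn ebfy oajd jzdxs cew dgtzr sbv fdd uza bpkuk hwns wogx
Final line count: 17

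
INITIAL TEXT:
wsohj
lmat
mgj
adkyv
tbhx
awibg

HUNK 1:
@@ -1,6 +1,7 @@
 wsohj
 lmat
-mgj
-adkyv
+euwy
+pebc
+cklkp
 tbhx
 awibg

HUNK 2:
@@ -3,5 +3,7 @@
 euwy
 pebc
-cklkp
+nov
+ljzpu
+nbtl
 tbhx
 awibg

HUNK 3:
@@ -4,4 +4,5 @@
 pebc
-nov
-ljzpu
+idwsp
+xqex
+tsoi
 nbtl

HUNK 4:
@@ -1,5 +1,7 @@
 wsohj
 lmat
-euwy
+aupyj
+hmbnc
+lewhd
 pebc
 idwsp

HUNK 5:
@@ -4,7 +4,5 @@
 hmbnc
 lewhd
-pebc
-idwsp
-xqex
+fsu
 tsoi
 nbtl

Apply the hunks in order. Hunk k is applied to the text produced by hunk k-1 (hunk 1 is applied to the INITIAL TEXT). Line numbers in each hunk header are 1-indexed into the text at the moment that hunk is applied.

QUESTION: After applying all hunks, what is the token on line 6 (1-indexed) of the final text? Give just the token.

Hunk 1: at line 1 remove [mgj,adkyv] add [euwy,pebc,cklkp] -> 7 lines: wsohj lmat euwy pebc cklkp tbhx awibg
Hunk 2: at line 3 remove [cklkp] add [nov,ljzpu,nbtl] -> 9 lines: wsohj lmat euwy pebc nov ljzpu nbtl tbhx awibg
Hunk 3: at line 4 remove [nov,ljzpu] add [idwsp,xqex,tsoi] -> 10 lines: wsohj lmat euwy pebc idwsp xqex tsoi nbtl tbhx awibg
Hunk 4: at line 1 remove [euwy] add [aupyj,hmbnc,lewhd] -> 12 lines: wsohj lmat aupyj hmbnc lewhd pebc idwsp xqex tsoi nbtl tbhx awibg
Hunk 5: at line 4 remove [pebc,idwsp,xqex] add [fsu] -> 10 lines: wsohj lmat aupyj hmbnc lewhd fsu tsoi nbtl tbhx awibg
Final line 6: fsu

Answer: fsu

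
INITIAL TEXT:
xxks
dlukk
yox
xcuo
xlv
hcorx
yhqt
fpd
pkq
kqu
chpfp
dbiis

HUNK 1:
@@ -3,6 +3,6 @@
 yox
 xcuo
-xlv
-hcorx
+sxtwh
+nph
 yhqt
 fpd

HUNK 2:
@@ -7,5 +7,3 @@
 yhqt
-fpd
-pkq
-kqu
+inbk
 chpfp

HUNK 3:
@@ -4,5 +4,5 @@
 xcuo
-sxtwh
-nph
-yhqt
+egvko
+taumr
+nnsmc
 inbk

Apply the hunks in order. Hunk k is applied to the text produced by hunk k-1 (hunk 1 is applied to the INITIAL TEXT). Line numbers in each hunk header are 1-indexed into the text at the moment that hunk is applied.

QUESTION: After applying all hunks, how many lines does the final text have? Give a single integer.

Hunk 1: at line 3 remove [xlv,hcorx] add [sxtwh,nph] -> 12 lines: xxks dlukk yox xcuo sxtwh nph yhqt fpd pkq kqu chpfp dbiis
Hunk 2: at line 7 remove [fpd,pkq,kqu] add [inbk] -> 10 lines: xxks dlukk yox xcuo sxtwh nph yhqt inbk chpfp dbiis
Hunk 3: at line 4 remove [sxtwh,nph,yhqt] add [egvko,taumr,nnsmc] -> 10 lines: xxks dlukk yox xcuo egvko taumr nnsmc inbk chpfp dbiis
Final line count: 10

Answer: 10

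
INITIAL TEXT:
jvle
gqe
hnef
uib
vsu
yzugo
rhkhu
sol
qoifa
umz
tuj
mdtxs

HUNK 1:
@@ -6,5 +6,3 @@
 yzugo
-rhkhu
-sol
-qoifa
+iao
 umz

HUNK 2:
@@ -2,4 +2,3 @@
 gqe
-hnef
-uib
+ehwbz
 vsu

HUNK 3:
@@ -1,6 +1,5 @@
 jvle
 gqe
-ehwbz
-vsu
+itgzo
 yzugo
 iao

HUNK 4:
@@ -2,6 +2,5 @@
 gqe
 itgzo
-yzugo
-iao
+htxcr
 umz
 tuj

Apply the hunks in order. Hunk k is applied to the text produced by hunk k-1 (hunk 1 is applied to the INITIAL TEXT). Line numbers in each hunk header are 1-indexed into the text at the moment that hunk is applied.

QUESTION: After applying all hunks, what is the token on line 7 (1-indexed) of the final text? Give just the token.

Hunk 1: at line 6 remove [rhkhu,sol,qoifa] add [iao] -> 10 lines: jvle gqe hnef uib vsu yzugo iao umz tuj mdtxs
Hunk 2: at line 2 remove [hnef,uib] add [ehwbz] -> 9 lines: jvle gqe ehwbz vsu yzugo iao umz tuj mdtxs
Hunk 3: at line 1 remove [ehwbz,vsu] add [itgzo] -> 8 lines: jvle gqe itgzo yzugo iao umz tuj mdtxs
Hunk 4: at line 2 remove [yzugo,iao] add [htxcr] -> 7 lines: jvle gqe itgzo htxcr umz tuj mdtxs
Final line 7: mdtxs

Answer: mdtxs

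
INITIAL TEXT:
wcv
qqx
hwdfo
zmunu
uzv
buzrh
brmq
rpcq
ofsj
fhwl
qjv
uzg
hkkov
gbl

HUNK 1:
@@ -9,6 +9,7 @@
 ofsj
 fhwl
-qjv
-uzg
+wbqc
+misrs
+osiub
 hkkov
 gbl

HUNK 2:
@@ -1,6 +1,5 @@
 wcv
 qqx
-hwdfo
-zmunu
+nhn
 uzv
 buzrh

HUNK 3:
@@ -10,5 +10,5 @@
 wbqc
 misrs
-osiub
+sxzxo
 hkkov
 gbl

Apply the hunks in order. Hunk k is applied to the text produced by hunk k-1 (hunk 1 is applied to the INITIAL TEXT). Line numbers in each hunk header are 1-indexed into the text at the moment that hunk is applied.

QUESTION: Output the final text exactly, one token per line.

Hunk 1: at line 9 remove [qjv,uzg] add [wbqc,misrs,osiub] -> 15 lines: wcv qqx hwdfo zmunu uzv buzrh brmq rpcq ofsj fhwl wbqc misrs osiub hkkov gbl
Hunk 2: at line 1 remove [hwdfo,zmunu] add [nhn] -> 14 lines: wcv qqx nhn uzv buzrh brmq rpcq ofsj fhwl wbqc misrs osiub hkkov gbl
Hunk 3: at line 10 remove [osiub] add [sxzxo] -> 14 lines: wcv qqx nhn uzv buzrh brmq rpcq ofsj fhwl wbqc misrs sxzxo hkkov gbl

Answer: wcv
qqx
nhn
uzv
buzrh
brmq
rpcq
ofsj
fhwl
wbqc
misrs
sxzxo
hkkov
gbl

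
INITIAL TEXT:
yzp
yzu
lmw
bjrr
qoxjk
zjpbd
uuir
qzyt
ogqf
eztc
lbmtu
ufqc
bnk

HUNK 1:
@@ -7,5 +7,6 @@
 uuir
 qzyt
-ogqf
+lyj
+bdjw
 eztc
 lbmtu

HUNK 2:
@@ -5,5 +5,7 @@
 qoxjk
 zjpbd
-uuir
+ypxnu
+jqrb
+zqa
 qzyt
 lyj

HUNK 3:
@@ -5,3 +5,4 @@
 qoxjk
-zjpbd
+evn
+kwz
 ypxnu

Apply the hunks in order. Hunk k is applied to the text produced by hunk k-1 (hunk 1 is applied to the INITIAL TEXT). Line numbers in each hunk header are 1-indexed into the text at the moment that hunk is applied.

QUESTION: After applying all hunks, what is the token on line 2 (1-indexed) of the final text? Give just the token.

Hunk 1: at line 7 remove [ogqf] add [lyj,bdjw] -> 14 lines: yzp yzu lmw bjrr qoxjk zjpbd uuir qzyt lyj bdjw eztc lbmtu ufqc bnk
Hunk 2: at line 5 remove [uuir] add [ypxnu,jqrb,zqa] -> 16 lines: yzp yzu lmw bjrr qoxjk zjpbd ypxnu jqrb zqa qzyt lyj bdjw eztc lbmtu ufqc bnk
Hunk 3: at line 5 remove [zjpbd] add [evn,kwz] -> 17 lines: yzp yzu lmw bjrr qoxjk evn kwz ypxnu jqrb zqa qzyt lyj bdjw eztc lbmtu ufqc bnk
Final line 2: yzu

Answer: yzu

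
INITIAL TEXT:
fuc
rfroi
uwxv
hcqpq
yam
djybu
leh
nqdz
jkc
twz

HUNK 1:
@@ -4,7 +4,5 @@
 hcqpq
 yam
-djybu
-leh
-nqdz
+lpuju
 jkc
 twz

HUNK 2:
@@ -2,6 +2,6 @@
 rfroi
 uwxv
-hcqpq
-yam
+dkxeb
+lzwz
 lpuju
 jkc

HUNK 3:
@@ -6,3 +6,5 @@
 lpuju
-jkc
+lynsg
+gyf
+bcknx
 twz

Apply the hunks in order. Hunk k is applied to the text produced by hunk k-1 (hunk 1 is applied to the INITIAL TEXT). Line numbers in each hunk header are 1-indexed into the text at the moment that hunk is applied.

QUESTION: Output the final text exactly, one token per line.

Hunk 1: at line 4 remove [djybu,leh,nqdz] add [lpuju] -> 8 lines: fuc rfroi uwxv hcqpq yam lpuju jkc twz
Hunk 2: at line 2 remove [hcqpq,yam] add [dkxeb,lzwz] -> 8 lines: fuc rfroi uwxv dkxeb lzwz lpuju jkc twz
Hunk 3: at line 6 remove [jkc] add [lynsg,gyf,bcknx] -> 10 lines: fuc rfroi uwxv dkxeb lzwz lpuju lynsg gyf bcknx twz

Answer: fuc
rfroi
uwxv
dkxeb
lzwz
lpuju
lynsg
gyf
bcknx
twz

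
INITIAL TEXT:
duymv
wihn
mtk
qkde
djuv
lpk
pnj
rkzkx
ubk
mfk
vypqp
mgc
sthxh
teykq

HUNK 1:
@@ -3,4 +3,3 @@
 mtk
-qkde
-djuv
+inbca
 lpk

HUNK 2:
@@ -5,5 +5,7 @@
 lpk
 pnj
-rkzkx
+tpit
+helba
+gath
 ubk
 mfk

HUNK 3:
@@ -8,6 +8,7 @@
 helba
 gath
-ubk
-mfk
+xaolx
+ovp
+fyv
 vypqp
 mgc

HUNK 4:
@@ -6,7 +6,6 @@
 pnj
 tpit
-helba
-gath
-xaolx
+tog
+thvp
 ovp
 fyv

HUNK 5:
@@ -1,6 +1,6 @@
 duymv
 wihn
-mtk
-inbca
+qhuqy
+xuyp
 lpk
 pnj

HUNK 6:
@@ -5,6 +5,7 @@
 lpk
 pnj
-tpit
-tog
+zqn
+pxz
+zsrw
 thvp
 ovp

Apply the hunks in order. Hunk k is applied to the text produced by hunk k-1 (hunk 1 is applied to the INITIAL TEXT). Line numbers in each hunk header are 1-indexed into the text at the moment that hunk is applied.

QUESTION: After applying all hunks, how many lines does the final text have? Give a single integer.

Hunk 1: at line 3 remove [qkde,djuv] add [inbca] -> 13 lines: duymv wihn mtk inbca lpk pnj rkzkx ubk mfk vypqp mgc sthxh teykq
Hunk 2: at line 5 remove [rkzkx] add [tpit,helba,gath] -> 15 lines: duymv wihn mtk inbca lpk pnj tpit helba gath ubk mfk vypqp mgc sthxh teykq
Hunk 3: at line 8 remove [ubk,mfk] add [xaolx,ovp,fyv] -> 16 lines: duymv wihn mtk inbca lpk pnj tpit helba gath xaolx ovp fyv vypqp mgc sthxh teykq
Hunk 4: at line 6 remove [helba,gath,xaolx] add [tog,thvp] -> 15 lines: duymv wihn mtk inbca lpk pnj tpit tog thvp ovp fyv vypqp mgc sthxh teykq
Hunk 5: at line 1 remove [mtk,inbca] add [qhuqy,xuyp] -> 15 lines: duymv wihn qhuqy xuyp lpk pnj tpit tog thvp ovp fyv vypqp mgc sthxh teykq
Hunk 6: at line 5 remove [tpit,tog] add [zqn,pxz,zsrw] -> 16 lines: duymv wihn qhuqy xuyp lpk pnj zqn pxz zsrw thvp ovp fyv vypqp mgc sthxh teykq
Final line count: 16

Answer: 16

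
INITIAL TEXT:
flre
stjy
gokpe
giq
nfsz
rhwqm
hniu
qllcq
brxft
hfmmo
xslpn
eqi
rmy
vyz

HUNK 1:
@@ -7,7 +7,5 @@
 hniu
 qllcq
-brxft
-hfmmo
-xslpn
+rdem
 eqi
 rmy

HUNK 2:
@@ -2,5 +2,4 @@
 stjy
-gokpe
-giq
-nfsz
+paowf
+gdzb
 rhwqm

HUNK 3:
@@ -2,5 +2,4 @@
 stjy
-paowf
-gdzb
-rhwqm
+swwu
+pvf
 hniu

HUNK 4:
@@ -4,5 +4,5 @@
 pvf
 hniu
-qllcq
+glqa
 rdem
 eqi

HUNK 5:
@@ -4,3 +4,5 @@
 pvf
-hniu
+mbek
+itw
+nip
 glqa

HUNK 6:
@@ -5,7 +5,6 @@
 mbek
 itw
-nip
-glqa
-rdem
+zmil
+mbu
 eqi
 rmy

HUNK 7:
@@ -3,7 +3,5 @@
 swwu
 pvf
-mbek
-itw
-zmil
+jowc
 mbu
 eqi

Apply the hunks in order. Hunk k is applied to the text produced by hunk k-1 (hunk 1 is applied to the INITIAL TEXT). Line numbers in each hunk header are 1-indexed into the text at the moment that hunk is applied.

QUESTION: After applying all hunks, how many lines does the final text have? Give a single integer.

Answer: 9

Derivation:
Hunk 1: at line 7 remove [brxft,hfmmo,xslpn] add [rdem] -> 12 lines: flre stjy gokpe giq nfsz rhwqm hniu qllcq rdem eqi rmy vyz
Hunk 2: at line 2 remove [gokpe,giq,nfsz] add [paowf,gdzb] -> 11 lines: flre stjy paowf gdzb rhwqm hniu qllcq rdem eqi rmy vyz
Hunk 3: at line 2 remove [paowf,gdzb,rhwqm] add [swwu,pvf] -> 10 lines: flre stjy swwu pvf hniu qllcq rdem eqi rmy vyz
Hunk 4: at line 4 remove [qllcq] add [glqa] -> 10 lines: flre stjy swwu pvf hniu glqa rdem eqi rmy vyz
Hunk 5: at line 4 remove [hniu] add [mbek,itw,nip] -> 12 lines: flre stjy swwu pvf mbek itw nip glqa rdem eqi rmy vyz
Hunk 6: at line 5 remove [nip,glqa,rdem] add [zmil,mbu] -> 11 lines: flre stjy swwu pvf mbek itw zmil mbu eqi rmy vyz
Hunk 7: at line 3 remove [mbek,itw,zmil] add [jowc] -> 9 lines: flre stjy swwu pvf jowc mbu eqi rmy vyz
Final line count: 9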